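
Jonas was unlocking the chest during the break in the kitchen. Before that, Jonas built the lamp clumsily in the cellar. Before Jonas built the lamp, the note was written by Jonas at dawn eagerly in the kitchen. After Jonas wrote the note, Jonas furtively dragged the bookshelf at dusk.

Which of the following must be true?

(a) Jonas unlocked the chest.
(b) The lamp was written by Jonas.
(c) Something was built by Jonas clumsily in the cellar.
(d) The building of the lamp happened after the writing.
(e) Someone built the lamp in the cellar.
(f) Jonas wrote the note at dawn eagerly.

(a) Not entailed — 'was unlocking' is progressive on an accomplishment; it does not entail the completed 'unlocked'.
(b) Not entailed — Jonas wrote the note, not the lamp; the lamp belongs to the building event.
(c) Entailed — generalizing the patient leaves a sub-description the original still satisfies.
(d) Entailed — the narrative places the writing before the building.
(e) Entailed — the original entails any weakening of itself; this just drops 'clumsily' and generalizes the agent.
(f) Entailed — every conjunct here is already in the original writing event.

(c), (d), (e), (f)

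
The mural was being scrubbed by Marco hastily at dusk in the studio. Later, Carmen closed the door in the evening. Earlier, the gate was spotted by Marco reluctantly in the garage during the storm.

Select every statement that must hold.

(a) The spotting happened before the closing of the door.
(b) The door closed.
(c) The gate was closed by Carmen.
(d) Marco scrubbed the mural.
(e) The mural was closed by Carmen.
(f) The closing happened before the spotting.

(a) Entailed — the narrative places the spotting before the closing.
(b) Entailed — 'Carmen closed the door' is causative; it entails the inchoative 'the door closed'.
(c) Not entailed — Carmen closed the door, not the gate; the gate belongs to the spotting event.
(d) Entailed — 'scrub' is an activity; 'was scrubbing' entails that some scrubbing happened, so 'scrubbed' holds.
(e) Not entailed — Carmen closed the door, not the mural; the mural belongs to the scrubbing event.
(f) Not entailed — the narrative places the spotting before the closing, not after.

(a), (b), (d)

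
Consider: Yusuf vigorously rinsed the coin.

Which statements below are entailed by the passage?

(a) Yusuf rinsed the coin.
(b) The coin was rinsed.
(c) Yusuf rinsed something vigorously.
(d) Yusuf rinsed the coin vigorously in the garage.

(a), (b), (c)

(a) Entailed — every conjunct here is already in the original rinsing event.
(b) Entailed — every conjunct here is already in the original rinsing event.
(c) Entailed — the original entails any weakening of itself; this just generalizes the patient.
(d) Not entailed — 'in the garage' adds information not in the original event.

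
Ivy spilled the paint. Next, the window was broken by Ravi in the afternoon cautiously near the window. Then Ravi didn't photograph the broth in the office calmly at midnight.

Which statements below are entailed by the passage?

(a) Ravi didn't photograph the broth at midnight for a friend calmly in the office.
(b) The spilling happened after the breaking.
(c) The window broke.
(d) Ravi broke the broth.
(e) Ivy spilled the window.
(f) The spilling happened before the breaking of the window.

(a), (c), (f)

(a) Entailed — under negation, adding a further restriction is entailed: if no such photographing event occurred, none occurred for a friend either.
(b) Not entailed — the narrative places the spilling before the breaking, not after.
(c) Entailed — 'Ravi broke the window' is causative; it entails the inchoative 'the window broke'.
(d) Not entailed — Ravi broke the window, not the broth; the broth belongs to the photographing event.
(e) Not entailed — Ivy spilled the paint, not the window; the window belongs to the breaking event.
(f) Entailed — the narrative places the spilling before the breaking.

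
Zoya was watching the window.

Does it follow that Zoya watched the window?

'watch' is atelic; if Zoya was watching the window, then Zoya watched the window (for some time).

yes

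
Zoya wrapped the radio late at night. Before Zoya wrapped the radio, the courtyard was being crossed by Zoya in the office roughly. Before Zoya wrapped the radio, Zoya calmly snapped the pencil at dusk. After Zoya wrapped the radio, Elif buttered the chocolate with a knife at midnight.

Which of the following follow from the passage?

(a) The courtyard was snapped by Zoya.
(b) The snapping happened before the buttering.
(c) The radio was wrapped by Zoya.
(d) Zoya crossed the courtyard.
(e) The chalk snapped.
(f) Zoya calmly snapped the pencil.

(b), (c), (f)

(a) Not entailed — Zoya snapped the pencil, not the courtyard; the courtyard belongs to the crossing event.
(b) Entailed — the narrative places the snapping before the buttering.
(c) Entailed — the original entails any weakening of itself; this just drops 'late at night'.
(d) Not entailed — 'was crossing' is progressive on an accomplishment; it does not entail the completed 'crossed'.
(e) Not entailed — the pencil is what snapped, not the chalk.
(f) Entailed — every conjunct here is already in the original snapping event.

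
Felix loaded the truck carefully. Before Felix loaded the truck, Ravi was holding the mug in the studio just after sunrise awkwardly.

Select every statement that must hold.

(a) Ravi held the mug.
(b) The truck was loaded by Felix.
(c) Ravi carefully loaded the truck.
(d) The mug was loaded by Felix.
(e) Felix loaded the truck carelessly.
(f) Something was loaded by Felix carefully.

(a), (b), (f)

(a) Entailed — 'hold' is an activity; 'was holding' entails that some holding happened, so 'held' holds.
(b) Entailed — this follows by dropping conjuncts from the loading event's description.
(c) Not entailed — the passage has Felix loading the truck, not Ravi.
(d) Not entailed — Felix loaded the truck, not the mug; the mug belongs to the holding event.
(e) Not entailed — 'carelessly' adds a manner not in (and inconsistent with) the original.
(f) Entailed — every conjunct here is already in the original loading event.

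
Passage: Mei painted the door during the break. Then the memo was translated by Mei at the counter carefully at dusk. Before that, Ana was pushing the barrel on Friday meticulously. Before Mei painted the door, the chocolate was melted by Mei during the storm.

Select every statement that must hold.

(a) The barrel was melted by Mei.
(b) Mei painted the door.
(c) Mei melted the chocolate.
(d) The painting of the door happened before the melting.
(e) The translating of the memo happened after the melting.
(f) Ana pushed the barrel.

(b), (c), (e), (f)

(a) Not entailed — Mei melted the chocolate, not the barrel; the barrel belongs to the pushing event.
(b) Entailed — dropping 'during the break' leaves a sub-description the original still satisfies.
(c) Entailed — every conjunct here is already in the original melting event.
(d) Not entailed — the narrative places the melting before the painting, not after.
(e) Entailed — the narrative places the melting before the translating.
(f) Entailed — 'push' is an activity; 'was pushing' entails that some pushing happened, so 'pushed' holds.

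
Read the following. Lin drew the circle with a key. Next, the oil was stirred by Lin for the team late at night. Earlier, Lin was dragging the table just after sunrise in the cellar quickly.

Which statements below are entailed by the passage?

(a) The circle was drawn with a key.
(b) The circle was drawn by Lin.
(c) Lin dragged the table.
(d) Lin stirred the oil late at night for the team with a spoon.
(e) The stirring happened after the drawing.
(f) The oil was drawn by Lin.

(a), (b), (c), (e)

(a) Entailed — this follows by dropping conjuncts from the drawing event's description.
(b) Entailed — dropping 'with a key' leaves a sub-description the original still satisfies.
(c) Entailed — 'drag' is an activity; 'was dragging' entails that some dragging happened, so 'dragged' holds.
(d) Not entailed — 'with a spoon' adds information not in the original event.
(e) Entailed — the narrative places the drawing before the stirring.
(f) Not entailed — Lin drew the circle, not the oil; the oil belongs to the stirring event.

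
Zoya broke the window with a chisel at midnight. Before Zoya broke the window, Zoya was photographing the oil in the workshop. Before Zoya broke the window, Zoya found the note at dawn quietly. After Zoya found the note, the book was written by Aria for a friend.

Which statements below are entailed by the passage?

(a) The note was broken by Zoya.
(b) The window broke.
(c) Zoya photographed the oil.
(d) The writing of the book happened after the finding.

(b), (d)

(a) Not entailed — Zoya broke the window, not the note; the note belongs to the finding event.
(b) Entailed — 'Zoya broke the window' is causative; it entails the inchoative 'the window broke'.
(c) Not entailed — 'was photographing' is progressive on an accomplishment; it does not entail the completed 'photographed'.
(d) Entailed — the narrative places the finding before the writing.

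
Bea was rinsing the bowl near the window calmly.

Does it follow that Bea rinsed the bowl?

yes

'rinse' is atelic; if Bea was rinsing the bowl, then Bea rinsed the bowl (for some time).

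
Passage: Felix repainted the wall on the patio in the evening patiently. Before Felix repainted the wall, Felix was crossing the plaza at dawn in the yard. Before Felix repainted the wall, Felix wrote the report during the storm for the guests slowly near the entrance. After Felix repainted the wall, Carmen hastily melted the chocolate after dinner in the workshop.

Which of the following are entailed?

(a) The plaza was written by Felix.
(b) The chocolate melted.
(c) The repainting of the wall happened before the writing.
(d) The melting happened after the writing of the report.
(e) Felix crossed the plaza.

(b), (d)

(a) Not entailed — Felix wrote the report, not the plaza; the plaza belongs to the crossing event.
(b) Entailed — 'Carmen melted the chocolate' is causative; it entails the inchoative 'the chocolate melted'.
(c) Not entailed — the narrative places the writing before the repainting, not after.
(d) Entailed — the narrative places the writing before the melting.
(e) Not entailed — 'was crossing' is progressive on an accomplishment; it does not entail the completed 'crossed'.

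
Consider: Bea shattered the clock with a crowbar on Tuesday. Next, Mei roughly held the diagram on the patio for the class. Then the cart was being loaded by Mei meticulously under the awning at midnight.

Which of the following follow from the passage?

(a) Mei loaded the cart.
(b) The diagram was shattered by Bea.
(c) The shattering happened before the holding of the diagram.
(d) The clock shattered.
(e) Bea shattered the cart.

(a) Not entailed — 'was loading' is progressive on an accomplishment; it does not entail the completed 'loaded'.
(b) Not entailed — Bea shattered the clock, not the diagram; the diagram belongs to the holding event.
(c) Entailed — the narrative places the shattering before the holding.
(d) Entailed — 'Bea shattered the clock' is causative; it entails the inchoative 'the clock shattered'.
(e) Not entailed — Bea shattered the clock, not the cart; the cart belongs to the loading event.

(c), (d)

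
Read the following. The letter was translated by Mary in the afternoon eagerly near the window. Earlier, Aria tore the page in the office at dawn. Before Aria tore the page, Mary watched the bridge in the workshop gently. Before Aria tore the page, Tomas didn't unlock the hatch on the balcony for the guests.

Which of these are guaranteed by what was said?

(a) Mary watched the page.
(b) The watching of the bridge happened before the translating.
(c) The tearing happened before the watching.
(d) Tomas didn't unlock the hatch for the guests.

(b)

(a) Not entailed — Mary watched the bridge, not the page; the page belongs to the tearing event.
(b) Entailed — the narrative places the watching before the translating.
(c) Not entailed — the narrative places the watching before the tearing, not after.
(d) Not entailed — dropping 'on the balcony' under negation is not valid — the original leaves open that Tomas unlocked the hatch some other way.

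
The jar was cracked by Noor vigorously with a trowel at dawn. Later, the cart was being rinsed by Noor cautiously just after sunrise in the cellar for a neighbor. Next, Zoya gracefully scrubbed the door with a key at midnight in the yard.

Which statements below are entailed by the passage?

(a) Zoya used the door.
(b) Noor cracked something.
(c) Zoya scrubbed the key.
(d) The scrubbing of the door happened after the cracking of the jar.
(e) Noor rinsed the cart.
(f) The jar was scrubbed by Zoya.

(a) Not entailed — the door is the patient, not an instrument — Zoya used a key.
(b) Entailed — dropping 'at dawn', 'vigorously', 'with a trowel' and generalizing the patient leaves a sub-description the original still satisfies.
(c) Not entailed — the key is the instrument, not what was scrubbed.
(d) Entailed — the narrative places the cracking before the scrubbing.
(e) Entailed — 'rinse' is an activity; 'was rinsing' entails that some rinsing happened, so 'rinsed' holds.
(f) Not entailed — Zoya scrubbed the door, not the jar; the jar belongs to the cracking event.

(b), (d), (e)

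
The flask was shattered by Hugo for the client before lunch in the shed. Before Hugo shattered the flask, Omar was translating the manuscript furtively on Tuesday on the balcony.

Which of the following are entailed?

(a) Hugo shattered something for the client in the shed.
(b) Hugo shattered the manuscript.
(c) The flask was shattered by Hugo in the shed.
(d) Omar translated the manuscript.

(a), (c)

(a) Entailed — the original entails any weakening of itself; this just drops 'before lunch' and generalizes the patient.
(b) Not entailed — Hugo shattered the flask, not the manuscript; the manuscript belongs to the translating event.
(c) Entailed — dropping 'before lunch', 'for the client' leaves a sub-description the original still satisfies.
(d) Not entailed — 'was translating' is progressive on an accomplishment; it does not entail the completed 'translated'.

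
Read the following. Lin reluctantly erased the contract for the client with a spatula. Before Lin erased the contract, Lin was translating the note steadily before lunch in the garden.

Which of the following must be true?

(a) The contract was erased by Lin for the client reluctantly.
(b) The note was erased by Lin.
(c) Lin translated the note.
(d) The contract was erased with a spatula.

(a) Entailed — the original entails any weakening of itself; this just drops 'with a spatula'.
(b) Not entailed — Lin erased the contract, not the note; the note belongs to the translating event.
(c) Not entailed — 'was translating' is progressive on an accomplishment; it does not entail the completed 'translated'.
(d) Entailed — every conjunct here is already in the original erasing event.

(a), (d)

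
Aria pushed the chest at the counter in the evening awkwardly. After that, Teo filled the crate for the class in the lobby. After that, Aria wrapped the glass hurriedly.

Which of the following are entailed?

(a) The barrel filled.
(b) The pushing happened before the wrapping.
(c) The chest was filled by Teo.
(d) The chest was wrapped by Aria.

(a) Not entailed — the crate is what filled, not the barrel.
(b) Entailed — the narrative places the pushing before the wrapping.
(c) Not entailed — Teo filled the crate, not the chest; the chest belongs to the pushing event.
(d) Not entailed — Aria wrapped the glass, not the chest; the chest belongs to the pushing event.

(b)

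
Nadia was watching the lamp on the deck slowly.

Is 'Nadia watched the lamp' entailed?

yes

'watch' is atelic; if Nadia was watching the lamp, then Nadia watched the lamp (for some time).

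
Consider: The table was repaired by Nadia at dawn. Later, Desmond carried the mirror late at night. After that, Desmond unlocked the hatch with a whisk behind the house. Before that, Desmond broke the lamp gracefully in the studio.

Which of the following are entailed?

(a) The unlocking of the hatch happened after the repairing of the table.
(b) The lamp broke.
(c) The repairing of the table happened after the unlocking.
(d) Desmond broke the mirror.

(a), (b)

(a) Entailed — the narrative places the repairing before the unlocking.
(b) Entailed — 'Desmond broke the lamp' is causative; it entails the inchoative 'the lamp broke'.
(c) Not entailed — the narrative places the repairing before the unlocking, not after.
(d) Not entailed — Desmond broke the lamp, not the mirror; the mirror belongs to the carrying event.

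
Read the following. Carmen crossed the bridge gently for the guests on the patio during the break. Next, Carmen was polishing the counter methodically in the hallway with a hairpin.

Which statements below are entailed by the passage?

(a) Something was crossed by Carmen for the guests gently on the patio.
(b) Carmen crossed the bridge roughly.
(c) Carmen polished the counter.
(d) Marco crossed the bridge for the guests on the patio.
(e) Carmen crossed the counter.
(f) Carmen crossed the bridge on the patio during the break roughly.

(a), (c)

(a) Entailed — this follows by dropping conjuncts from the crossing event's description.
(b) Not entailed — 'roughly' adds a manner not in (and inconsistent with) the original.
(c) Entailed — 'polish' is an activity; 'was polishing' entails that some polishing happened, so 'polished' holds.
(d) Not entailed — the passage has Carmen crossing the bridge, not Marco.
(e) Not entailed — Carmen crossed the bridge, not the counter; the counter belongs to the polishing event.
(f) Not entailed — 'roughly' adds a manner not in (and inconsistent with) the original.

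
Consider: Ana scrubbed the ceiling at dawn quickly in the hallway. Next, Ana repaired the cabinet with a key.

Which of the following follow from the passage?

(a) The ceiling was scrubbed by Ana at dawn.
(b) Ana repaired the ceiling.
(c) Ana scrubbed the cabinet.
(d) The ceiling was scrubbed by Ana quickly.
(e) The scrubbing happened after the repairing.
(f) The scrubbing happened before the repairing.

(a) Entailed — the original entails any weakening of itself; this just drops 'quickly', 'in the hallway'.
(b) Not entailed — Ana repaired the cabinet, not the ceiling; the ceiling belongs to the scrubbing event.
(c) Not entailed — Ana scrubbed the ceiling, not the cabinet; the cabinet belongs to the repairing event.
(d) Entailed — the original entails any weakening of itself; this just drops 'at dawn', 'in the hallway'.
(e) Not entailed — the narrative places the scrubbing before the repairing, not after.
(f) Entailed — the narrative places the scrubbing before the repairing.

(a), (d), (f)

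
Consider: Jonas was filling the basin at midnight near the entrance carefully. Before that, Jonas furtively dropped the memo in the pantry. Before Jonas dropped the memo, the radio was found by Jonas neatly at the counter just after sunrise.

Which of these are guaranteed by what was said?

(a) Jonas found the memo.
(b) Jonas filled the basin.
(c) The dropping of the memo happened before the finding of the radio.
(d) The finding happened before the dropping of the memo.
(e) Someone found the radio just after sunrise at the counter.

(d), (e)

(a) Not entailed — Jonas found the radio, not the memo; the memo belongs to the dropping event.
(b) Not entailed — 'was filling' is progressive on an accomplishment; it does not entail the completed 'filled'.
(c) Not entailed — the narrative places the finding before the dropping, not after.
(d) Entailed — the narrative places the finding before the dropping.
(e) Entailed — dropping 'neatly' and generalizing the agent leaves a sub-description the original still satisfies.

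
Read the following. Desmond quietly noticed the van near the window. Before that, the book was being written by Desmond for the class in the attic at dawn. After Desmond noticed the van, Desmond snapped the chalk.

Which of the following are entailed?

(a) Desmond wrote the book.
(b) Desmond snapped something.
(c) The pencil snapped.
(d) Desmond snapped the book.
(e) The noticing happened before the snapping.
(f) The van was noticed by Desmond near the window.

(a) Not entailed — 'was writing' is progressive on an accomplishment; it does not entail the completed 'wrote'.
(b) Entailed — the original entails any weakening of itself; this just generalizes the patient.
(c) Not entailed — the chalk is what snapped, not the pencil.
(d) Not entailed — Desmond snapped the chalk, not the book; the book belongs to the writing event.
(e) Entailed — the narrative places the noticing before the snapping.
(f) Entailed — dropping 'quietly' leaves a sub-description the original still satisfies.

(b), (e), (f)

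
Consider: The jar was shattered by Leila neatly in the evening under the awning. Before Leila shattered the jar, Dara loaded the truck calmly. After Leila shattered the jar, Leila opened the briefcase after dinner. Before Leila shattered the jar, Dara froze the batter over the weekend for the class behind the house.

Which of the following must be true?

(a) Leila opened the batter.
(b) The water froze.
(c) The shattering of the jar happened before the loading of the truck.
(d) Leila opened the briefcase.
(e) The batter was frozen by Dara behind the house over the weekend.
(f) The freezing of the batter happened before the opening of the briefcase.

(d), (e), (f)

(a) Not entailed — Leila opened the briefcase, not the batter; the batter belongs to the freezing event.
(b) Not entailed — the batter is what froze, not the water.
(c) Not entailed — the narrative places the loading before the shattering, not after.
(d) Entailed — dropping 'after dinner' leaves a sub-description the original still satisfies.
(e) Entailed — every conjunct here is already in the original freezing event.
(f) Entailed — the narrative places the freezing before the opening.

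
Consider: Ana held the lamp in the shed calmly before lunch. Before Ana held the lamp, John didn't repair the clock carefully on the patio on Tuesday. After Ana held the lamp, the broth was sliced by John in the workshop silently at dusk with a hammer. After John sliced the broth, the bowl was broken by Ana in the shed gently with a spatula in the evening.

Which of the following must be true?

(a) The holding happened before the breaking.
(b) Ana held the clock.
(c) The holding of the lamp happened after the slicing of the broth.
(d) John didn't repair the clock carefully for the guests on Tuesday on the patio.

(a) Entailed — the narrative places the holding before the breaking.
(b) Not entailed — Ana held the lamp, not the clock; the clock belongs to the repairing event.
(c) Not entailed — the narrative places the holding before the slicing, not after.
(d) Entailed — under negation, adding a further restriction is entailed: if no such repairing event occurred, none occurred for the guests either.

(a), (d)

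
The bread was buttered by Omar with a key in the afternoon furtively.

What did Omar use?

a key

'with a key' marks the instrument of the buttering event.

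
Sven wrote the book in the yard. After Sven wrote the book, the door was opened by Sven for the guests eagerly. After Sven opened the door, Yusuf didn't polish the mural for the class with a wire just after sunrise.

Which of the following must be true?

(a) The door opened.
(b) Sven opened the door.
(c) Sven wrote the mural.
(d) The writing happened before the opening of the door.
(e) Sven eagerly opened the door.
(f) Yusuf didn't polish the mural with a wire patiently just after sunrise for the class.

(a) Entailed — 'Sven opened the door' is causative; it entails the inchoative 'the door opened'.
(b) Entailed — this follows by dropping conjuncts from the opening event's description.
(c) Not entailed — Sven wrote the book, not the mural; the mural belongs to the polishing event.
(d) Entailed — the narrative places the writing before the opening.
(e) Entailed — the original entails any weakening of itself; this just drops 'for the guests'.
(f) Entailed — under negation, adding a further restriction is entailed: if no such polishing event occurred, none occurred patiently either.

(a), (b), (d), (e), (f)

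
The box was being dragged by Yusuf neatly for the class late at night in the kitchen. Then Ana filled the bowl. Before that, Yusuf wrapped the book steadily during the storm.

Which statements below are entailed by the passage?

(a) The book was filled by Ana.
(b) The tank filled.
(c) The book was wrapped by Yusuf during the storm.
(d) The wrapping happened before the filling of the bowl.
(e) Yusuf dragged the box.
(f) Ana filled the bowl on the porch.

(a) Not entailed — Ana filled the bowl, not the book; the book belongs to the wrapping event.
(b) Not entailed — the bowl is what filled, not the tank.
(c) Entailed — the original entails any weakening of itself; this just drops 'steadily'.
(d) Entailed — the narrative places the wrapping before the filling.
(e) Entailed — 'drag' is an activity; 'was dragging' entails that some dragging happened, so 'dragged' holds.
(f) Not entailed — 'on the porch' adds information not in the original event.

(c), (d), (e)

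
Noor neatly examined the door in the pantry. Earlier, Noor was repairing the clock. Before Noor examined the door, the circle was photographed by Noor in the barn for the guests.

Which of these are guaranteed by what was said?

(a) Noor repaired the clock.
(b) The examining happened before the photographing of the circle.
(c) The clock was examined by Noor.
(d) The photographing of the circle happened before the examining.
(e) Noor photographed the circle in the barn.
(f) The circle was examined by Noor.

(a) Not entailed — 'was repairing' is progressive on an accomplishment; it does not entail the completed 'repaired'.
(b) Not entailed — the narrative places the photographing before the examining, not after.
(c) Not entailed — Noor examined the door, not the clock; the clock belongs to the repairing event.
(d) Entailed — the narrative places the photographing before the examining.
(e) Entailed — every conjunct here is already in the original photographing event.
(f) Not entailed — Noor examined the door, not the circle; the circle belongs to the photographing event.

(d), (e)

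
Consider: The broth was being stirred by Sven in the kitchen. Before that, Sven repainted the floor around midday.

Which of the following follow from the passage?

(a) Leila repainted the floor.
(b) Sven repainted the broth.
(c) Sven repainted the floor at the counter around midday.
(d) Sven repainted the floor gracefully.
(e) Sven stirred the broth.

(a) Not entailed — the passage has Sven repainting the floor, not Leila.
(b) Not entailed — Sven repainted the floor, not the broth; the broth belongs to the stirring event.
(c) Not entailed — 'at the counter' adds information not in the original event.
(d) Not entailed — 'gracefully' adds information not in the original event.
(e) Entailed — 'stir' is an activity; 'was stirring' entails that some stirring happened, so 'stirred' holds.

(e)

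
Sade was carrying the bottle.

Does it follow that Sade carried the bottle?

yes

'carry' is atelic; if Sade was carrying the bottle, then Sade carried the bottle (for some time).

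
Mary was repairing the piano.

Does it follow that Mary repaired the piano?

no

'was repairing' is progressive; for an accomplishment like 'repair the piano', it doesn't entail completion.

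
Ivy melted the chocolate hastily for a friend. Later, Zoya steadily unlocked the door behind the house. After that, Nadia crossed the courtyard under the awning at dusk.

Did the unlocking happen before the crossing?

The narrative orders the unlocking before the crossing.

yes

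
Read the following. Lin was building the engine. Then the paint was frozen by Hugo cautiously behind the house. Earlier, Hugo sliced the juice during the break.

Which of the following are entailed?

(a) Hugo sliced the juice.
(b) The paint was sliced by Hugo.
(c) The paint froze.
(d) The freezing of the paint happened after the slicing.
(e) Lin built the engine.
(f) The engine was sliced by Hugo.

(a) Entailed — every conjunct here is already in the original slicing event.
(b) Not entailed — Hugo sliced the juice, not the paint; the paint belongs to the freezing event.
(c) Entailed — 'Hugo froze the paint' is causative; it entails the inchoative 'the paint froze'.
(d) Entailed — the narrative places the slicing before the freezing.
(e) Not entailed — 'was building' is progressive on an accomplishment; it does not entail the completed 'built'.
(f) Not entailed — Hugo sliced the juice, not the engine; the engine belongs to the building event.

(a), (c), (d)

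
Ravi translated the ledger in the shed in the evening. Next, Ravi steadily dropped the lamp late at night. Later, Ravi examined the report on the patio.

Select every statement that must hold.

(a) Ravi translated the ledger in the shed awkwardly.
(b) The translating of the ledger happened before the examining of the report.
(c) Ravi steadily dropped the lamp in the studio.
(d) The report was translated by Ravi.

(b)

(a) Not entailed — 'awkwardly' adds information not in the original event.
(b) Entailed — the narrative places the translating before the examining.
(c) Not entailed — 'in the studio' adds information not in the original event.
(d) Not entailed — Ravi translated the ledger, not the report; the report belongs to the examining event.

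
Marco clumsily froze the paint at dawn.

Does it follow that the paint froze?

'Marco froze the paint' is the causative; it entails the inchoative 'the paint froze'.

yes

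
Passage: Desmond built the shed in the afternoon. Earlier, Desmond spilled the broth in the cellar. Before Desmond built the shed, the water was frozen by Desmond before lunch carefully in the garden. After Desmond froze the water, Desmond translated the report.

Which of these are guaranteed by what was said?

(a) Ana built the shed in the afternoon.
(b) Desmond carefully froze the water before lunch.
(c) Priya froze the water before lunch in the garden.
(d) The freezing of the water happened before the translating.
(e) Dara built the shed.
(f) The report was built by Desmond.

(a) Not entailed — the passage has Desmond building the shed, not Ana.
(b) Entailed — dropping 'in the garden' leaves a sub-description the original still satisfies.
(c) Not entailed — the passage has Desmond freezing the water, not Priya.
(d) Entailed — the narrative places the freezing before the translating.
(e) Not entailed — the passage has Desmond building the shed, not Dara.
(f) Not entailed — Desmond built the shed, not the report; the report belongs to the translating event.

(b), (d)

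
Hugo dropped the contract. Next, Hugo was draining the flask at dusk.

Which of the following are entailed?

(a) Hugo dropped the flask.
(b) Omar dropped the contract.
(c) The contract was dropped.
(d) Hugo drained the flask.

(a) Not entailed — Hugo dropped the contract, not the flask; the flask belongs to the draining event.
(b) Not entailed — the passage has Hugo dropping the contract, not Omar.
(c) Entailed — generalizing the agent leaves a sub-description the original still satisfies.
(d) Not entailed — 'was draining' is progressive on an accomplishment; it does not entail the completed 'drained'.

(c)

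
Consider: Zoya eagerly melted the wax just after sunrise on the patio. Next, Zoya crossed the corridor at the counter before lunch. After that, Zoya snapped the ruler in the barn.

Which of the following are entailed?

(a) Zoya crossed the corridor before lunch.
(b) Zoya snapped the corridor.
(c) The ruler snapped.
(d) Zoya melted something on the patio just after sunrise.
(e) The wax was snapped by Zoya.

(a) Entailed — dropping 'at the counter' leaves a sub-description the original still satisfies.
(b) Not entailed — Zoya snapped the ruler, not the corridor; the corridor belongs to the crossing event.
(c) Entailed — 'Zoya snapped the ruler' is causative; it entails the inchoative 'the ruler snapped'.
(d) Entailed — this follows by dropping conjuncts from the melting event's description.
(e) Not entailed — Zoya snapped the ruler, not the wax; the wax belongs to the melting event.

(a), (c), (d)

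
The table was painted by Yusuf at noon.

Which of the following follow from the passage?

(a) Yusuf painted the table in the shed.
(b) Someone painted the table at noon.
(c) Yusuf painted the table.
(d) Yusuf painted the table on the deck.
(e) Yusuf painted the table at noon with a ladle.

(b), (c)

(a) Not entailed — 'in the shed' adds information not in the original event.
(b) Entailed — every conjunct here is already in the original painting event.
(c) Entailed — this follows by dropping conjuncts from the painting event's description.
(d) Not entailed — 'on the deck' adds information not in the original event.
(e) Not entailed — 'with a ladle' adds information not in the original event.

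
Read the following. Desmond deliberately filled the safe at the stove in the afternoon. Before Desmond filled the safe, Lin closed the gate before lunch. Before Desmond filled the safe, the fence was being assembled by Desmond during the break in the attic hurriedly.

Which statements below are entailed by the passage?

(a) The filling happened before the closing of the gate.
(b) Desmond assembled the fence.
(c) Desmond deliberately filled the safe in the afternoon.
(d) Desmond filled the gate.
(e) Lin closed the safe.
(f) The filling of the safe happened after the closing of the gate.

(a) Not entailed — the narrative places the closing before the filling, not after.
(b) Not entailed — 'was assembling' is progressive on an accomplishment; it does not entail the completed 'assembled'.
(c) Entailed — every conjunct here is already in the original filling event.
(d) Not entailed — Desmond filled the safe, not the gate; the gate belongs to the closing event.
(e) Not entailed — Lin closed the gate, not the safe; the safe belongs to the filling event.
(f) Entailed — the narrative places the closing before the filling.

(c), (f)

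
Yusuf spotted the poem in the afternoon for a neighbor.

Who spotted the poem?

Yusuf

'Yusuf' marks the agent of the spotting event.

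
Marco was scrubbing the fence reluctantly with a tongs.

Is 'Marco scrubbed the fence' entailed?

yes

'scrub' is atelic; if Marco was scrubbing the fence, then Marco scrubbed the fence (for some time).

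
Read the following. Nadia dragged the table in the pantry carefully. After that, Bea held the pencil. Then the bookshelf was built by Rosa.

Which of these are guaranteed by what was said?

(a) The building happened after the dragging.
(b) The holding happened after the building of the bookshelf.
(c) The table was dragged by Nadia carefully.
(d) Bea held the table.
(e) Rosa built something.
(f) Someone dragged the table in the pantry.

(a), (c), (e), (f)

(a) Entailed — the narrative places the dragging before the building.
(b) Not entailed — the narrative places the holding before the building, not after.
(c) Entailed — this follows by dropping conjuncts from the dragging event's description.
(d) Not entailed — Bea held the pencil, not the table; the table belongs to the dragging event.
(e) Entailed — this follows by dropping conjuncts from the building event's description.
(f) Entailed — every conjunct here is already in the original dragging event.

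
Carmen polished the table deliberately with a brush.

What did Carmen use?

'with a brush' marks the instrument of the polishing event.

a brush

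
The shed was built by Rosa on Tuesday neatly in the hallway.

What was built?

'the shed' marks the patient of the building event.

the shed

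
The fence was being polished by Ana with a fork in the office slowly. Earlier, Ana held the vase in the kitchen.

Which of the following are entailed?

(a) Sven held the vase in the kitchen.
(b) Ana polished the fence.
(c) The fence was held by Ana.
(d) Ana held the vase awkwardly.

(a) Not entailed — the passage has Ana holding the vase, not Sven.
(b) Entailed — 'polish' is an activity; 'was polishing' entails that some polishing happened, so 'polished' holds.
(c) Not entailed — Ana held the vase, not the fence; the fence belongs to the polishing event.
(d) Not entailed — 'awkwardly' adds information not in the original event.

(b)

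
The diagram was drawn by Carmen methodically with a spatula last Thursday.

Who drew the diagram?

Carmen

'Carmen' marks the agent of the drawing event.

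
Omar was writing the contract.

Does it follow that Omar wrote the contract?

no

'was writing' is progressive; for an accomplishment like 'write the contract', it doesn't entail completion.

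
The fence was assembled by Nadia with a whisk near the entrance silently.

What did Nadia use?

'with a whisk' marks the instrument of the assembling event.

a whisk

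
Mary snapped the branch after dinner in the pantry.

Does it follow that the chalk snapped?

Nothing is said about any chalk; only the branch is affected.

no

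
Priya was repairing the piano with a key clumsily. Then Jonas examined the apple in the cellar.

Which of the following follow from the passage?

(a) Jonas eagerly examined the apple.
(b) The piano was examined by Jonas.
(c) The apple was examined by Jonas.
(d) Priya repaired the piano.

(c)

(a) Not entailed — 'eagerly' adds information not in the original event.
(b) Not entailed — Jonas examined the apple, not the piano; the piano belongs to the repairing event.
(c) Entailed — dropping 'in the cellar' leaves a sub-description the original still satisfies.
(d) Not entailed — 'was repairing' is progressive on an accomplishment; it does not entail the completed 'repaired'.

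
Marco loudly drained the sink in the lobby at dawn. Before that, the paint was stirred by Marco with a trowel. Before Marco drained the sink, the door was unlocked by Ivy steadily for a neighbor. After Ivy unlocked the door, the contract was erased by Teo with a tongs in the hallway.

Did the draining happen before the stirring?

The narrative orders the stirring before the draining.

no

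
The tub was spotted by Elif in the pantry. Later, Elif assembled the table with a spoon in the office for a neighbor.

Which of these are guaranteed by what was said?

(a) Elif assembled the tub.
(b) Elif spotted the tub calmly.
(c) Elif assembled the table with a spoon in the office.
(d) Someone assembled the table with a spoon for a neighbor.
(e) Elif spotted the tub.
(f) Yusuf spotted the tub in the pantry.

(c), (d), (e)

(a) Not entailed — Elif assembled the table, not the tub; the tub belongs to the spotting event.
(b) Not entailed — 'calmly' adds information not in the original event.
(c) Entailed — every conjunct here is already in the original assembling event.
(d) Entailed — dropping 'in the office' and generalizing the agent leaves a sub-description the original still satisfies.
(e) Entailed — this follows by dropping conjuncts from the spotting event's description.
(f) Not entailed — the passage has Elif spotting the tub, not Yusuf.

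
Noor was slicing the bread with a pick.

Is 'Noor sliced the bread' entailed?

'was slicing' is progressive; for an accomplishment like 'slice the bread', it doesn't entail completion.

no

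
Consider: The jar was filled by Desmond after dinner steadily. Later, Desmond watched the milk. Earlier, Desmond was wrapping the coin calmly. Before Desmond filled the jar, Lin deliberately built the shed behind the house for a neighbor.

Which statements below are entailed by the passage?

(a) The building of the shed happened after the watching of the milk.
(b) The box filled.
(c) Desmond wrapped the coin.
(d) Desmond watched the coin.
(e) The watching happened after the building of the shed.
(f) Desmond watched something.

(e), (f)

(a) Not entailed — the narrative places the building before the watching, not after.
(b) Not entailed — the jar is what filled, not the box.
(c) Not entailed — 'was wrapping' is progressive on an accomplishment; it does not entail the completed 'wrapped'.
(d) Not entailed — Desmond watched the milk, not the coin; the coin belongs to the wrapping event.
(e) Entailed — the narrative places the building before the watching.
(f) Entailed — this follows by dropping conjuncts from the watching event's description.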